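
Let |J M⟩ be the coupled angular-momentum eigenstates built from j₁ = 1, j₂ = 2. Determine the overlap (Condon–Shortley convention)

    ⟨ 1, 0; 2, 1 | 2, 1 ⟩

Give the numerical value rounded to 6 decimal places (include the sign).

−√(1/6) = -0.408248

√[5·1!1!3!/6! · 1!1!3!1!3!1!] = √(3/2)
  +(−1)^0/∏(0,1,1,3,0,0)! = 1/6  (running 1/6)
  +(−1)^1/∏(1,0,0,2,1,1)! = -1/2  (running -1/3)
⟨..|..⟩ = √(3/2)·(-1/3) = -0.408248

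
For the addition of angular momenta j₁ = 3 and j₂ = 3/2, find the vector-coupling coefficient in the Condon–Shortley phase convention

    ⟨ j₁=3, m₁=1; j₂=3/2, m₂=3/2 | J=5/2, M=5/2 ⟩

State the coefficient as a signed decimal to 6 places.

+0.327327  (= +√(3/28))

√[6·2!4!1!/8! · 4!2!3!0!5!0!] = √(1728/7)
  +(−1)^2/∏(2,0,0,1,4,0)! = 1/48  (running 1/48)
⟨..|..⟩ = √(1728/7)·(1/48) = +0.327327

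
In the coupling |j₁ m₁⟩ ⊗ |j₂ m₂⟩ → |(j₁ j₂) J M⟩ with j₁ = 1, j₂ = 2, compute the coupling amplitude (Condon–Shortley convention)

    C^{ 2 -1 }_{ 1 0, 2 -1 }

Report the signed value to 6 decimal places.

+0.408248

j₁+j₂−J=1  J+j₁−j₂=1  J−j₁+j₂=3  j₁+j₂+J+1=6
(j₁±m₁, j₂±m₂, J±M) = (1,1,1,3,1,3)
P² = 3/2
sum k=0..1:
  [0] +1/2 = 1/2
  [1] −1/6 = -1/6
S = 1/3
C² = P²·S² = 1/6 ; C = +0.408248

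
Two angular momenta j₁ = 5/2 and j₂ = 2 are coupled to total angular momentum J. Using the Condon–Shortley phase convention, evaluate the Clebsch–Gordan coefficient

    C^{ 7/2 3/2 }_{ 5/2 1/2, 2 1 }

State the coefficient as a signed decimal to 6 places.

j₁+j₂−J=1  J+j₁−j₂=4  J−j₁+j₂=3  j₁+j₂+J+1=9
(j₁±m₁, j₂±m₂, J±M) = (3,2,3,1,5,2)
P² = 384/7
sum k=0..1:
  [0] +1/24 = 1/24
  [1] −1/12 = -1/12
S = -1/24
C² = P²·S² = 2/21 ; C = -0.308607

−√(2/21) = -0.308607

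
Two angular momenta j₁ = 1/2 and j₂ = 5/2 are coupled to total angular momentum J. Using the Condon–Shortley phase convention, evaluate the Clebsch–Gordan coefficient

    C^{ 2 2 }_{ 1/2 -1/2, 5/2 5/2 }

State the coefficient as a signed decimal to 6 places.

√[5·1!0!4!/6! · 0!1!5!0!4!0!] = √(480)
  +(−1)^1/∏(1,0,0,4,0,0)! = -1/24  (running -1/24)
⟨..|..⟩ = √(480)·(-1/24) = -0.912871

-0.912871  (= −√(5/6))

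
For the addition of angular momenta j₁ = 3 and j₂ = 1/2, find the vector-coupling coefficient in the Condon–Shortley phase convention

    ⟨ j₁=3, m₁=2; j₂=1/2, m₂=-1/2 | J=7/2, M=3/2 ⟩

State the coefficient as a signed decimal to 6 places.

+0.534522

√[8·0!6!1!/8! · 5!1!0!1!5!2!] = √(28800/7)
  +(−1)^0/∏(0,0,1,0,5,1)! = 1/120  (running 1/120)
⟨..|..⟩ = √(28800/7)·(1/120) = +0.534522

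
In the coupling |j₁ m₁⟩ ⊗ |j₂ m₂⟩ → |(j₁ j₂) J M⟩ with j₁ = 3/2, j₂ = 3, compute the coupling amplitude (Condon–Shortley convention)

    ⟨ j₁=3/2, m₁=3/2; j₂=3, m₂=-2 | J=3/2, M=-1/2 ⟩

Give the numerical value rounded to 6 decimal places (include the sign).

√[4·3!0!3!/7! · 3!0!1!5!1!2!] = √(288/7)
  +(−1)^0/∏(0,3,0,1,0,2)! = 1/12  (running 1/12)
⟨..|..⟩ = √(288/7)·(1/12) = +0.534522

+√(2/7) = +0.534522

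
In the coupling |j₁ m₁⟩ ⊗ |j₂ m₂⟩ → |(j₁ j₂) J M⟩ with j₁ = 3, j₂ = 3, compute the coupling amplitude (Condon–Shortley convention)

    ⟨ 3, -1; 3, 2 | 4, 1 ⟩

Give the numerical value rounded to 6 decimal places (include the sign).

+√(16/77) ≈ +0.455842

√[9·2!4!4!/11! · 2!4!5!1!5!3!] = √(82944/77)
  +(−1)^1/∏(1,1,3,4,1,0)! = -1/144  (running -1/144)
  +(−1)^2/∏(2,0,2,3,2,1)! = 1/48  (running 1/72)
⟨..|..⟩ = √(82944/77)·(1/72) = +0.455842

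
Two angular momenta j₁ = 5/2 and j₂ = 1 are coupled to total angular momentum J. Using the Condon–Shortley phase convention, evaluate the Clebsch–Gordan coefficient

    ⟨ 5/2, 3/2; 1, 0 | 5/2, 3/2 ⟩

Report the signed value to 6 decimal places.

+0.507093

j₁+j₂−J=1  J+j₁−j₂=4  J−j₁+j₂=1  j₁+j₂+J+1=7
(j₁±m₁, j₂±m₂, J±M) = (4,1,1,1,4,1)
P² = 576/35
sum k=0..1:
  [0] +1/6 = 1/6
  [1] −1/24 = -1/24
S = 1/8
C² = P²·S² = 9/35 ; C = +0.507093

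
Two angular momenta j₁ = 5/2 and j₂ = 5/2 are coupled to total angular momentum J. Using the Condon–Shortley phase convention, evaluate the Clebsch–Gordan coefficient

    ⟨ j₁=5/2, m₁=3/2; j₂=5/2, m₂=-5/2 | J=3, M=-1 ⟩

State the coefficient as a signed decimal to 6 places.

+0.577350  (= +√(1/3))

j₁+j₂−J=2  J+j₁−j₂=3  J−j₁+j₂=3  j₁+j₂+J+1=9
(j₁±m₁, j₂±m₂, J±M) = (4,1,0,5,2,4)
P² = 192
sum k=0..0:
  [0] +1/24 = 1/24
S = 1/24
C² = P²·S² = 1/3 ; C = +0.577350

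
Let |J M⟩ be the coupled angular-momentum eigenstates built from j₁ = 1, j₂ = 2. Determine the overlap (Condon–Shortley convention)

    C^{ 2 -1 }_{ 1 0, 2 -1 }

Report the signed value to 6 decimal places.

+0.408248

triangle: 1!·1!·3!/6! = 6/720
(j±m)!: 1!·1!·1!·3!·1!·3! = 36
prefactor² = (2J+1)·Δ·N² = 3/2
  k=0: +1/(0!·1!·1!·1!·0!·2!) = 1/2
  k=1: −1/(1!·0!·0!·0!·1!·3!) = -1/6
Σ = 1/3  ⇒  CG² = 3/2·1/3² = 1/6
CG = +√(1/6) = +0.408248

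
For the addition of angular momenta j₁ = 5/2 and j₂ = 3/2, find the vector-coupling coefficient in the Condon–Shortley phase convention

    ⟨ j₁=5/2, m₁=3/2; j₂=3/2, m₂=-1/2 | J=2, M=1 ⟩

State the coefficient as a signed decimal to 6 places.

j₁+j₂−J=2  J+j₁−j₂=3  J−j₁+j₂=1  j₁+j₂+J+1=7
(j₁±m₁, j₂±m₂, J±M) = (4,1,1,2,3,1)
P² = 24/7
sum k=0..1:
  [0] +1/4 = 1/4
  [1] −1/6 = -1/6
S = 1/12
C² = P²·S² = 1/42 ; C = +0.154303

+√(1/42) ≈ +0.154303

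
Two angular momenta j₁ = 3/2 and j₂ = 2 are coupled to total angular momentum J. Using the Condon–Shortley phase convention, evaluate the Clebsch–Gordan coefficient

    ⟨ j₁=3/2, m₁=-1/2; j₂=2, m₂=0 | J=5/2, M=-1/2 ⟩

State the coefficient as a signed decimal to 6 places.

-0.292770

√[6·1!2!3!/7! · 1!2!2!2!2!3!] = √(48/35)
  +(−1)^0/∏(0,1,2,2,0,1)! = 1/4  (running 1/4)
  +(−1)^1/∏(1,0,1,1,1,2)! = -1/2  (running -1/4)
⟨..|..⟩ = √(48/35)·(-1/4) = -0.292770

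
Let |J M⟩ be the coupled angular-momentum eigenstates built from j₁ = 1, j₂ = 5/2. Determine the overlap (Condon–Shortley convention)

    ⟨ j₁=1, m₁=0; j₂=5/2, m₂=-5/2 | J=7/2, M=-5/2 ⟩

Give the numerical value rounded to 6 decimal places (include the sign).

triangle: 0!*2!*5!/8! = 240/40320
(j±m)!: 1!*1!*0!*5!*1!*6! = 86400
prefactor² = (2J+1)*Δ*N² = 28800/7
  k=0: +1/(0!*0!*1!*0!*1!*5!) = 1/120
Σ = 1/120  ⇒  CG² = 28800/7*1/120² = 2/7
CG = +√(2/7) = +0.534522

+0.534522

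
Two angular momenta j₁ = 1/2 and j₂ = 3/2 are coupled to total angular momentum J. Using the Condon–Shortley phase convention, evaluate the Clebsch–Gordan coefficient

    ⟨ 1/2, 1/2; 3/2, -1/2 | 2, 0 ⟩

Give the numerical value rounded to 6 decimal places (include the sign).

j₁+j₂−J=0  J+j₁−j₂=1  J−j₁+j₂=3  j₁+j₂+J+1=5
(j₁±m₁, j₂±m₂, J±M) = (1,0,1,2,2,2)
P² = 2
sum k=0..0:
  [0] +1/2 = 1/2
S = 1/2
C² = P²·S² = 1/2 ; C = +0.707107

+√(1/2) = +0.707107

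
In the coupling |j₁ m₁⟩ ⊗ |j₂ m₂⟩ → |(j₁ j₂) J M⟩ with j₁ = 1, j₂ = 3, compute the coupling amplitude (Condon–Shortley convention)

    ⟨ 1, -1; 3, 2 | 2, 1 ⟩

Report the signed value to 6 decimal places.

+0.690066

triangle: 2!×0!×4!/7! = 48/5040
(j±m)!: 0!×2!×5!×1!×3!×1! = 1440
prefactor² = (2J+1)×Δ×N² = 480/7
  k=2: +1/(2!×0!×0!×3!×0!×1!) = 1/12
Σ = 1/12  ⇒  CG² = 480/7×1/12² = 10/21
CG = +√(10/21) = +0.690066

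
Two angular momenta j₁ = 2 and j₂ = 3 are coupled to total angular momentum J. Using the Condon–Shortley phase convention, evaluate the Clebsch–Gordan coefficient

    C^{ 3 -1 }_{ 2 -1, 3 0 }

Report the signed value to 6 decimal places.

√[7·2!2!4!/9! · 1!3!3!3!2!4!] = √(96/5)
  +(−1)^1/∏(1,1,2,2,0,2)! = -1/8  (running -1/8)
  +(−1)^2/∏(2,0,1,1,1,3)! = 1/12  (running -1/24)
⟨..|..⟩ = √(96/5)·(-1/24) = -0.182574

-0.182574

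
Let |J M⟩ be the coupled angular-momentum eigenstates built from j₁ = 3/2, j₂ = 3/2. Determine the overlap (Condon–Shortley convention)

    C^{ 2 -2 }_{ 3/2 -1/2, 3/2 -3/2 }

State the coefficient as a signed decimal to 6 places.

j₁+j₂−J=1  J+j₁−j₂=2  J−j₁+j₂=2  j₁+j₂+J+1=6
(j₁±m₁, j₂±m₂, J±M) = (1,2,0,3,0,4)
P² = 8
sum k=0..0:
  [0] +1/4 = 1/4
S = 1/4
C² = P²·S² = 1/2 ; C = +0.707107

+0.707107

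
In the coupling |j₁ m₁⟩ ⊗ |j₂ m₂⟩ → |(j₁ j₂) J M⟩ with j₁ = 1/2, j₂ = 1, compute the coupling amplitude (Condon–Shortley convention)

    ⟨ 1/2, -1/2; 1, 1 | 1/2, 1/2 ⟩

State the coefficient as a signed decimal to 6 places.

-0.816497

triangle: 1!×0!×1!/3! = 1/6
(j±m)!: 0!×1!×2!×0!×1!×0! = 2
prefactor² = (2J+1)×Δ×N² = 2/3
  k=1: −1/(1!×0!×0!×1!×0!×0!) = -1
Σ = -1  ⇒  CG² = 2/3×(-1)² = 2/3
CG = −√(2/3) = -0.816497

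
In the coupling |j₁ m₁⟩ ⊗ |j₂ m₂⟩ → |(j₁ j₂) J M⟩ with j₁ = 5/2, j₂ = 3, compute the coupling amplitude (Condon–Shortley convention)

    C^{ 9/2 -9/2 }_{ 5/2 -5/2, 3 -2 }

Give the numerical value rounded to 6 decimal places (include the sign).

−√(5/11) = -0.674200

j₁+j₂−J=1  J+j₁−j₂=4  J−j₁+j₂=5  j₁+j₂+J+1=11
(j₁±m₁, j₂±m₂, J±M) = (0,5,1,5,0,9)
P² = 41472000/11
sum k=1..1:
  [1] −1/2880 = -1/2880
S = -1/2880
C² = P²·S² = 5/11 ; C = -0.674200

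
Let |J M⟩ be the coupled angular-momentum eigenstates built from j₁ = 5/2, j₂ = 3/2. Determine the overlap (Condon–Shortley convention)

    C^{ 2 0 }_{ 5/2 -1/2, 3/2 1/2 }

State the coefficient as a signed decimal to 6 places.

j₁+j₂−J=2  J+j₁−j₂=3  J−j₁+j₂=1  j₁+j₂+J+1=7
(j₁±m₁, j₂±m₂, J±M) = (2,3,2,1,2,2)
P² = 8/7
sum k=1..2:
  [1] −1/2 = -1/2
  [2] +1/4 = 1/4
S = -1/4
C² = P²·S² = 1/14 ; C = -0.267261

-0.267261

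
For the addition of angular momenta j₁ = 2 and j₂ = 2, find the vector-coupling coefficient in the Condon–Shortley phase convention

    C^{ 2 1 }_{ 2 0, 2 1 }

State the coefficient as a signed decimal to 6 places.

−√(1/14) = -0.267261

j₁+j₂−J=2  J+j₁−j₂=2  J−j₁+j₂=2  j₁+j₂+J+1=7
(j₁±m₁, j₂±m₂, J±M) = (2,2,3,1,3,1)
P² = 8/7
sum k=1..2:
  [1] −1/2 = -1/2
  [2] +1/4 = 1/4
S = -1/4
C² = P²·S² = 1/14 ; C = -0.267261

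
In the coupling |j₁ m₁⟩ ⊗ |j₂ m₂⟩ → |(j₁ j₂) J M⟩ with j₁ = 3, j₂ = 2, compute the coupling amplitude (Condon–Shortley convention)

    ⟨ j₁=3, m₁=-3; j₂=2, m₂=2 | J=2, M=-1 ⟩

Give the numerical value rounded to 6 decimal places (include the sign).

-0.597614  (= −√(5/14))

triangle: 3!*3!*1!/8! = 36/40320
(j±m)!: 0!*6!*4!*0!*1!*3! = 103680
prefactor² = (2J+1)*Δ*N² = 3240/7
  k=3: −1/(3!*0!*3!*1!*0!*0!) = -1/36
Σ = -1/36  ⇒  CG² = 3240/7*(-1/36)² = 5/14
CG = −√(5/14) = -0.597614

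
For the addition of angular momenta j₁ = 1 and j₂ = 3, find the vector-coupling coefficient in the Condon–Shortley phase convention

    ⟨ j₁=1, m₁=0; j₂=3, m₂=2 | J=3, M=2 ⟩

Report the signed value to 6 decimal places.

√[7·1!1!5!/8! · 1!1!5!1!5!1!] = √(300)
  +(−1)^0/∏(0,1,1,5,0,0)! = 1/120  (running 1/120)
  +(−1)^1/∏(1,0,0,4,1,1)! = -1/24  (running -1/30)
⟨..|..⟩ = √(300)·(-1/30) = -0.577350

-0.577350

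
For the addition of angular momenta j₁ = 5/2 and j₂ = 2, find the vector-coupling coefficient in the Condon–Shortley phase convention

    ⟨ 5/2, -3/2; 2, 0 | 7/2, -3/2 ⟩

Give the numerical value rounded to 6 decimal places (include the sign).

−√(2/7) ≈ -0.534522

j₁+j₂−J=1  J+j₁−j₂=4  J−j₁+j₂=3  j₁+j₂+J+1=9
(j₁±m₁, j₂±m₂, J±M) = (1,4,2,2,2,5)
P² = 512/7
sum k=0..1:
  [0] +1/48 = 1/48
  [1] −1/12 = -1/12
S = -1/16
C² = P²·S² = 2/7 ; C = -0.534522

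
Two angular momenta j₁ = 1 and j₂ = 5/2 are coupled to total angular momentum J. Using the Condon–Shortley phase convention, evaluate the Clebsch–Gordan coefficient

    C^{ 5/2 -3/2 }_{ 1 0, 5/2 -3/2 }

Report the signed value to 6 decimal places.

j₁+j₂−J=1  J+j₁−j₂=1  J−j₁+j₂=4  j₁+j₂+J+1=7
(j₁±m₁, j₂±m₂, J±M) = (1,1,1,4,1,4)
P² = 576/35
sum k=0..1:
  [0] +1/6 = 1/6
  [1] −1/24 = -1/24
S = 1/8
C² = P²·S² = 9/35 ; C = +0.507093

+√(9/35) ≈ +0.507093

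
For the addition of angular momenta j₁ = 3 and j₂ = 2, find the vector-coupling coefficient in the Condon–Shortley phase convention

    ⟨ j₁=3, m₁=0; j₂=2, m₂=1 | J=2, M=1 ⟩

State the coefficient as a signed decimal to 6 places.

+0.534522  (= +√(2/7))

triangle: 3!*3!*1!/8! = 36/40320
(j±m)!: 3!*3!*3!*1!*3!*1! = 1296
prefactor² = (2J+1)*Δ*N² = 81/14
  k=2: +1/(2!*1!*1!*1!*2!*0!) = 1/4
  k=3: −1/(3!*0!*0!*0!*3!*1!) = -1/36
Σ = 2/9  ⇒  CG² = 81/14*2/9² = 2/7
CG = +√(2/7) = +0.534522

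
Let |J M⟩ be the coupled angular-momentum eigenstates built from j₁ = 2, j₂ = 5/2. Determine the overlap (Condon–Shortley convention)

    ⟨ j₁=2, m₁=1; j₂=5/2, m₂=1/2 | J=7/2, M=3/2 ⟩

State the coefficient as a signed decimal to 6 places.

√[8·1!3!4!/9! · 3!1!3!2!5!2!] = √(384/7)
  +(−1)^0/∏(0,1,1,3,2,1)! = 1/12  (running 1/12)
  +(−1)^1/∏(1,0,0,2,3,2)! = -1/24  (running 1/24)
⟨..|..⟩ = √(384/7)·(1/24) = +0.308607

+0.308607  (= +√(2/21))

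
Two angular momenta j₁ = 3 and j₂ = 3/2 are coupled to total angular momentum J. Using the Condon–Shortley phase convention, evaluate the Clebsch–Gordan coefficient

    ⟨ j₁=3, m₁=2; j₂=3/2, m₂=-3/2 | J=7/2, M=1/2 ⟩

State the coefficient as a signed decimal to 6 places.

triangle: 1!×5!×2!/9! = 240/362880
(j±m)!: 5!×1!×0!×3!×4!×3! = 103680
prefactor² = (2J+1)×Δ×N² = 3840/7
  k=0: +1/(0!×1!×1!×0!×4!×2!) = 1/48
Σ = 1/48  ⇒  CG² = 3840/7×1/48² = 5/21
CG = +√(5/21) = +0.487950

+√(5/21) ≈ +0.487950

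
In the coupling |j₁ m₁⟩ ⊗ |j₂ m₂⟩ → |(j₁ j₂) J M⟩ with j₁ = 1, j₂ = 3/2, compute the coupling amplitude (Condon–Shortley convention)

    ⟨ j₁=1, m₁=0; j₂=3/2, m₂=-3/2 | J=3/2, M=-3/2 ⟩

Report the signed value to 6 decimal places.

+√(3/5) = +0.774597

triangle: 1!*1!*2!/5! = 2/120
(j±m)!: 1!*1!*0!*3!*0!*3! = 36
prefactor² = (2J+1)*Δ*N² = 12/5
  k=0: +1/(0!*1!*1!*0!*0!*2!) = 1/2
Σ = 1/2  ⇒  CG² = 12/5*1/2² = 3/5
CG = +√(3/5) = +0.774597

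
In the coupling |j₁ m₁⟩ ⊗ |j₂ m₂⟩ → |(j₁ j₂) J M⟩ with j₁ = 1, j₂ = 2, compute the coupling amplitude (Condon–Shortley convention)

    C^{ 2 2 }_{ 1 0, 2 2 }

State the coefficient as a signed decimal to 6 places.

j₁+j₂−J=1  J+j₁−j₂=1  J−j₁+j₂=3  j₁+j₂+J+1=6
(j₁±m₁, j₂±m₂, J±M) = (1,1,4,0,4,0)
P² = 24
sum k=1..1:
  [1] −1/6 = -1/6
S = -1/6
C² = P²·S² = 2/3 ; C = -0.816497

-0.816497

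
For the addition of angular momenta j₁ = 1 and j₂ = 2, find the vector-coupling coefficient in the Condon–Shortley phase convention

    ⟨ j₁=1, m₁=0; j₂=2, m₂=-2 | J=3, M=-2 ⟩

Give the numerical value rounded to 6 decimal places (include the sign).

triangle: 0!*2!*4!/7! = 48/5040
(j±m)!: 1!*1!*0!*4!*1!*5! = 2880
prefactor² = (2J+1)*Δ*N² = 192
  k=0: +1/(0!*0!*1!*0!*1!*4!) = 1/24
Σ = 1/24  ⇒  CG² = 192*1/24² = 1/3
CG = +√(1/3) = +0.577350

+0.577350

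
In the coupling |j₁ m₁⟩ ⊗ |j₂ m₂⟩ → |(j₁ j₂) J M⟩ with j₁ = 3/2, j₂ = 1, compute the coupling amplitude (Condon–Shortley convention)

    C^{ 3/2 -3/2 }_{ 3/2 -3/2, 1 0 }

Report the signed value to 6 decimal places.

√[4·1!2!1!/5! · 0!3!1!1!0!3!] = √(12/5)
  +(−1)^1/∏(1,0,2,0,0,1)! = -1/2  (running -1/2)
⟨..|..⟩ = √(12/5)·(-1/2) = -0.774597

-0.774597  (= −√(3/5))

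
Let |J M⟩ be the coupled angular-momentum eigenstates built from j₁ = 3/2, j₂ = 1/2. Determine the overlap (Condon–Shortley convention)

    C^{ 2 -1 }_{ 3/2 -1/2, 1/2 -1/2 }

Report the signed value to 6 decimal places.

+√(3/4) = +0.866025

j₁+j₂−J=0  J+j₁−j₂=3  J−j₁+j₂=1  j₁+j₂+J+1=5
(j₁±m₁, j₂±m₂, J±M) = (1,2,0,1,1,3)
P² = 3
sum k=0..0:
  [0] +1/2 = 1/2
S = 1/2
C² = P²·S² = 3/4 ; C = +0.866025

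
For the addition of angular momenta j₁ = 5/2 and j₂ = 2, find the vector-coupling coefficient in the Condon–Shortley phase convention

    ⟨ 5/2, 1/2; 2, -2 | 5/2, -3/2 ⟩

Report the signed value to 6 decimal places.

+0.621059  (= +√(27/70))

√[6·2!3!2!/8! · 3!2!0!4!1!4!] = √(864/35)
  +(−1)^0/∏(0,2,2,0,1,2)! = 1/8  (running 1/8)
⟨..|..⟩ = √(864/35)·(1/8) = +0.621059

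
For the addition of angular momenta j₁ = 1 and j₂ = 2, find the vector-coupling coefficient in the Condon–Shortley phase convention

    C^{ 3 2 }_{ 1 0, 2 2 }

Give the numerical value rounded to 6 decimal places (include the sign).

+√(1/3) ≈ +0.577350

j₁+j₂−J=0  J+j₁−j₂=2  J−j₁+j₂=4  j₁+j₂+J+1=7
(j₁±m₁, j₂±m₂, J±M) = (1,1,4,0,5,1)
P² = 192
sum k=0..0:
  [0] +1/24 = 1/24
S = 1/24
C² = P²·S² = 1/3 ; C = +0.577350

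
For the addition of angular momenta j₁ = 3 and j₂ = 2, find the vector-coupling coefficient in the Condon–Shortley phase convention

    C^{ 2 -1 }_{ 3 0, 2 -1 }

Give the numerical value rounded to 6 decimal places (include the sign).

-0.534522  (= −√(2/7))

j₁+j₂−J=3  J+j₁−j₂=3  J−j₁+j₂=1  j₁+j₂+J+1=8
(j₁±m₁, j₂±m₂, J±M) = (3,3,1,3,1,3)
P² = 81/14
sum k=0..1:
  [0] +1/36 = 1/36
  [1] −1/4 = -1/4
S = -2/9
C² = P²·S² = 2/7 ; C = -0.534522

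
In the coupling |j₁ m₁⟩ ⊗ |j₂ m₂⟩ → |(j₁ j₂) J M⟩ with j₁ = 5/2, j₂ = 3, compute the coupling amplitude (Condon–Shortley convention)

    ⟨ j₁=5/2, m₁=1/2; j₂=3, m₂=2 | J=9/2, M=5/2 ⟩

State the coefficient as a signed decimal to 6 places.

−√(49/198) ≈ -0.497468

j₁+j₂−J=1  J+j₁−j₂=4  J−j₁+j₂=5  j₁+j₂+J+1=11
(j₁±m₁, j₂±m₂, J±M) = (3,2,5,1,7,2)
P² = 115200/11
sum k=0..1:
  [0] +1/480 = 1/480
  [1] −1/144 = -1/144
S = -7/1440
C² = P²·S² = 49/198 ; C = -0.497468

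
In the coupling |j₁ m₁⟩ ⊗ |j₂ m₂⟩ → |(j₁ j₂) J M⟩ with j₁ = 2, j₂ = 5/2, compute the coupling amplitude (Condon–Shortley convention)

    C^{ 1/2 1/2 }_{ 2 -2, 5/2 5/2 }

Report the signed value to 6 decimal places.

triangle: 4!*0!*1!/6! = 24/720
(j±m)!: 0!*4!*5!*0!*1!*0! = 2880
prefactor² = (2J+1)*Δ*N² = 192
  k=4: +1/(4!*0!*0!*1!*0!*0!) = 1/24
Σ = 1/24  ⇒  CG² = 192*1/24² = 1/3
CG = +√(1/3) = +0.577350

+√(1/3) ≈ +0.577350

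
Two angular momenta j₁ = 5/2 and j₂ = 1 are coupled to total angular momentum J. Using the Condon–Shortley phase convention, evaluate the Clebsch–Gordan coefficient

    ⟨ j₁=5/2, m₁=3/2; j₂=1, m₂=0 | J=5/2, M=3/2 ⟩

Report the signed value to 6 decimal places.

+√(9/35) = +0.507093

√[6·1!4!1!/7! · 4!1!1!1!4!1!] = √(576/35)
  +(−1)^0/∏(0,1,1,1,3,0)! = 1/6  (running 1/6)
  +(−1)^1/∏(1,0,0,0,4,1)! = -1/24  (running 1/8)
⟨..|..⟩ = √(576/35)·(1/8) = +0.507093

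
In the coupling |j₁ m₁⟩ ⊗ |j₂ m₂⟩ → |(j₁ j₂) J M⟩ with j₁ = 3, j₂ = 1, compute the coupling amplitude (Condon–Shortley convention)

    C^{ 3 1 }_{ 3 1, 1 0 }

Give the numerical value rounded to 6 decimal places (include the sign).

+0.288675  (= +√(1/12))

√[7·1!5!1!/8! · 4!2!1!1!4!2!] = √(48)
  +(−1)^0/∏(0,1,2,1,3,0)! = 1/12  (running 1/12)
  +(−1)^1/∏(1,0,1,0,4,1)! = -1/24  (running 1/24)
⟨..|..⟩ = √(48)·(1/24) = +0.288675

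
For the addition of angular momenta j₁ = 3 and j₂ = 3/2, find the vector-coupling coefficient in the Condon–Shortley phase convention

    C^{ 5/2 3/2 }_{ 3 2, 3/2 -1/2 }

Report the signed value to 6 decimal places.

√[6·2!4!1!/8! · 5!1!1!2!4!1!] = √(288/7)
  +(−1)^0/∏(0,2,1,1,3,0)! = 1/12  (running 1/12)
  +(−1)^1/∏(1,1,0,0,4,1)! = -1/24  (running 1/24)
⟨..|..⟩ = √(288/7)·(1/24) = +0.267261

+√(1/14) ≈ +0.267261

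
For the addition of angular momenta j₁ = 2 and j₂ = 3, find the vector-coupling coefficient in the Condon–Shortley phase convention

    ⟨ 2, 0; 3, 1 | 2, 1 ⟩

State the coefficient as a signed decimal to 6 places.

+√(1/7) = +0.377964

triangle: 3!×1!×3!/8! = 36/40320
(j±m)!: 2!×2!×4!×2!×3!×1! = 1152
prefactor² = (2J+1)×Δ×N² = 36/7
  k=1: −1/(1!×2!×1!×3!×0!×0!) = -1/12
  k=2: +1/(2!×1!×0!×2!×1!×1!) = 1/4
Σ = 1/6  ⇒  CG² = 36/7×1/6² = 1/7
CG = +√(1/7) = +0.377964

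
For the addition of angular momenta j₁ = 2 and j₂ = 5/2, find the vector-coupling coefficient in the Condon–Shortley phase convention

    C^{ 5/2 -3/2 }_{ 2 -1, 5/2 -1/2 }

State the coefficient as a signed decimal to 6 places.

triangle: 2!·2!·3!/8! = 24/40320
(j±m)!: 1!·3!·2!·3!·1!·4! = 1728
prefactor² = (2J+1)·Δ·N² = 216/35
  k=1: −1/(1!·1!·2!·1!·0!·2!) = -1/4
  k=2: +1/(2!·0!·1!·0!·1!·3!) = 1/12
Σ = -1/6  ⇒  CG² = 216/35·(-1/6)² = 6/35
CG = −√(6/35) = -0.414039

−√(6/35) ≈ -0.414039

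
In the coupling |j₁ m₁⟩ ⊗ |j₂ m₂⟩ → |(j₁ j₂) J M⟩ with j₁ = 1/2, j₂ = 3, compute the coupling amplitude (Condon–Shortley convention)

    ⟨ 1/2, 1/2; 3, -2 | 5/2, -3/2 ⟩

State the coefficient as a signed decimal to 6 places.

+√(5/7) ≈ +0.845154

triangle: 1!×0!×5!/7! = 120/5040
(j±m)!: 1!×0!×1!×5!×1!×4! = 2880
prefactor² = (2J+1)×Δ×N² = 2880/7
  k=0: +1/(0!×1!×0!×1!×0!×4!) = 1/24
Σ = 1/24  ⇒  CG² = 2880/7×1/24² = 5/7
CG = +√(5/7) = +0.845154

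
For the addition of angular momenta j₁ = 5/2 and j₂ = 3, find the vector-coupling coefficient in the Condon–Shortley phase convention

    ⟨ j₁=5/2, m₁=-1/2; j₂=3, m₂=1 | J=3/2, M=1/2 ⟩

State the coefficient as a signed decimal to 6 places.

−√(1/105) = -0.097590

√[4·4!1!2!/8! · 2!3!4!2!2!1!] = √(192/35)
  +(−1)^2/∏(2,2,1,2,0,0)! = 1/8  (running 1/8)
  +(−1)^3/∏(3,1,0,1,1,1)! = -1/6  (running -1/24)
⟨..|..⟩ = √(192/35)·(-1/24) = -0.097590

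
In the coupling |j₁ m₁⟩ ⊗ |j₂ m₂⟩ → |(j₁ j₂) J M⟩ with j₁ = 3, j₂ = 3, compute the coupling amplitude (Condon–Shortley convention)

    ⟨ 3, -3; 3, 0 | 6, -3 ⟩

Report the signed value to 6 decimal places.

+0.301511

j₁+j₂−J=0  J+j₁−j₂=6  J−j₁+j₂=6  j₁+j₂+J+1=13
(j₁±m₁, j₂±m₂, J±M) = (0,6,3,3,3,9)
P² = 671846400/11
sum k=0..0:
  [0] +1/25920 = 1/25920
S = 1/25920
C² = P²·S² = 1/11 ; C = +0.301511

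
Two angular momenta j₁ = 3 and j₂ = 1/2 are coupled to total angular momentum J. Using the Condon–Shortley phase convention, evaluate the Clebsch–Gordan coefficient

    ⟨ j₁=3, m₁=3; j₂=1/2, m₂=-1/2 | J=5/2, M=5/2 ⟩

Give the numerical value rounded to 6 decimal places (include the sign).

+0.925820

j₁+j₂−J=1  J+j₁−j₂=5  J−j₁+j₂=0  j₁+j₂+J+1=7
(j₁±m₁, j₂±m₂, J±M) = (6,0,0,1,5,0)
P² = 86400/7
sum k=0..0:
  [0] +1/120 = 1/120
S = 1/120
C² = P²·S² = 6/7 ; C = +0.925820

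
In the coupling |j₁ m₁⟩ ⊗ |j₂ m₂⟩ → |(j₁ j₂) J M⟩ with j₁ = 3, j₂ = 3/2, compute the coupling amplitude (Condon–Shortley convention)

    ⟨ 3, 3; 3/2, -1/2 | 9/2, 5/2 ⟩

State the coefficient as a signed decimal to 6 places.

triangle: 0!×6!×3!/10! = 4320/3628800
(j±m)!: 6!×0!×1!×2!×7!×2! = 14515200
prefactor² = (2J+1)×Δ×N² = 172800
  k=0: +1/(0!×0!×0!×1!×6!×2!) = 1/1440
Σ = 1/1440  ⇒  CG² = 172800×1/1440² = 1/12
CG = +√(1/12) = +0.288675

+0.288675  (= +√(1/12))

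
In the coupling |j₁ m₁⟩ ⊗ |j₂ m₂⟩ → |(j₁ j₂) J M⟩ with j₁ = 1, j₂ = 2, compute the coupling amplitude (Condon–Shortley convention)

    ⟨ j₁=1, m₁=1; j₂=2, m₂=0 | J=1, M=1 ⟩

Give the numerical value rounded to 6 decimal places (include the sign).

j₁+j₂−J=2  J+j₁−j₂=0  J−j₁+j₂=2  j₁+j₂+J+1=5
(j₁±m₁, j₂±m₂, J±M) = (2,0,2,2,2,0)
P² = 8/5
sum k=0..0:
  [0] +1/4 = 1/4
S = 1/4
C² = P²·S² = 1/10 ; C = +0.316228

+0.316228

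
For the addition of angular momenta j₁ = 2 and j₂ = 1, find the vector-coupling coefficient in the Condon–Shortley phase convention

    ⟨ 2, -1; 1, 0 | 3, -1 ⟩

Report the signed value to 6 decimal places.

+0.730297  (= +√(8/15))

j₁+j₂−J=0  J+j₁−j₂=4  J−j₁+j₂=2  j₁+j₂+J+1=7
(j₁±m₁, j₂±m₂, J±M) = (1,3,1,1,2,4)
P² = 96/5
sum k=0..0:
  [0] +1/6 = 1/6
S = 1/6
C² = P²·S² = 8/15 ; C = +0.730297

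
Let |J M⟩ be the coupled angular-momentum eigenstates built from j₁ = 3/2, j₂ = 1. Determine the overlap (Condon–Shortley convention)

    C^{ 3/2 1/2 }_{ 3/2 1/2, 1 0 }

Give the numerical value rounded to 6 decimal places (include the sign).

triangle: 1!·2!·1!/5! = 2/120
(j±m)!: 2!·1!·1!·1!·2!·1! = 4
prefactor² = (2J+1)·Δ·N² = 4/15
  k=0: +1/(0!·1!·1!·1!·1!·0!) = 1
  k=1: −1/(1!·0!·0!·0!·2!·1!) = -1/2
Σ = 1/2  ⇒  CG² = 4/15·1/2² = 1/15
CG = +√(1/15) = +0.258199

+√(1/15) ≈ +0.258199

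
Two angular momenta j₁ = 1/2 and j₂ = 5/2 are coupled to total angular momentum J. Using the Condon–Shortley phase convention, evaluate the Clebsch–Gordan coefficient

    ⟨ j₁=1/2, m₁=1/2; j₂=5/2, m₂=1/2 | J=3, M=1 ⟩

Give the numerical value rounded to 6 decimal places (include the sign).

+0.816497

j₁+j₂−J=0  J+j₁−j₂=1  J−j₁+j₂=5  j₁+j₂+J+1=7
(j₁±m₁, j₂±m₂, J±M) = (1,0,3,2,4,2)
P² = 96
sum k=0..0:
  [0] +1/12 = 1/12
S = 1/12
C² = P²·S² = 2/3 ; C = +0.816497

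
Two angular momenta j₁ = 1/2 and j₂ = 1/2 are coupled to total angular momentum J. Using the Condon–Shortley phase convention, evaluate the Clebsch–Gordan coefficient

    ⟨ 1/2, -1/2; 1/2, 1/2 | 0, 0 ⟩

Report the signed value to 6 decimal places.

triangle: 1!*0!*0!/2! = 1/2
(j±m)!: 0!*1!*1!*0!*0!*0! = 1
prefactor² = (2J+1)*Δ*N² = 1/2
  k=1: −1/(1!*0!*0!*0!*0!*0!) = -1
Σ = -1  ⇒  CG² = 1/2*(-1)² = 1/2
CG = −√(1/2) = -0.707107

−√(1/2) = -0.707107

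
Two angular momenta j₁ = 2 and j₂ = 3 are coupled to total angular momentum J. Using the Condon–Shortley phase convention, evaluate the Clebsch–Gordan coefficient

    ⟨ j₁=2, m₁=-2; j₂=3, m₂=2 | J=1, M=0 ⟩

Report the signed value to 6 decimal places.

+0.377964

triangle: 4!×0!×2!/7! = 48/5040
(j±m)!: 0!×4!×5!×1!×1!×1! = 2880
prefactor² = (2J+1)×Δ×N² = 576/7
  k=4: +1/(4!×0!×0!×1!×0!×1!) = 1/24
Σ = 1/24  ⇒  CG² = 576/7×1/24² = 1/7
CG = +√(1/7) = +0.377964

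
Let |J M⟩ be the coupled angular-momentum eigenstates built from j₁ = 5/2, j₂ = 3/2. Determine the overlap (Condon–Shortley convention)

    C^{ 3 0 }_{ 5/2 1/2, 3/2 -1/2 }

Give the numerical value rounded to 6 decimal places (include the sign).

+√(1/5) ≈ +0.447214

triangle: 1!*4!*2!/8! = 48/40320
(j±m)!: 3!*2!*1!*2!*3!*3! = 864
prefactor² = (2J+1)*Δ*N² = 36/5
  k=0: +1/(0!*1!*2!*1!*2!*1!) = 1/4
  k=1: −1/(1!*0!*1!*0!*3!*2!) = -1/12
Σ = 1/6  ⇒  CG² = 36/5*1/6² = 1/5
CG = +√(1/5) = +0.447214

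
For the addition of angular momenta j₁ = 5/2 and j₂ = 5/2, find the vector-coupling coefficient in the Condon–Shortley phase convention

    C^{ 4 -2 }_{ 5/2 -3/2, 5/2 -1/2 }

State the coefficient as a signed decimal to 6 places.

−√(5/28) ≈ -0.422577

triangle: 1!·4!·4!/10! = 576/3628800
(j±m)!: 1!·4!·2!·3!·2!·6! = 414720
prefactor² = (2J+1)·Δ·N² = 20736/35
  k=0: +1/(0!·1!·4!·2!·0!·2!) = 1/96
  k=1: −1/(1!·0!·3!·1!·1!·3!) = -1/36
Σ = -5/288  ⇒  CG² = 20736/35·(-5/288)² = 5/28
CG = −√(5/28) = -0.422577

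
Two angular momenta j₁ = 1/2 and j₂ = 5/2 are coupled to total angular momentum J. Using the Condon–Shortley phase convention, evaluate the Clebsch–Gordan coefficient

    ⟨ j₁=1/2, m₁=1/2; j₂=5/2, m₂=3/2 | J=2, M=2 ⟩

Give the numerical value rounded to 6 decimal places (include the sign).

+0.408248  (= +√(1/6))

√[5·1!0!4!/6! · 1!0!4!1!4!0!] = √(96)
  +(−1)^0/∏(0,1,0,4,0,0)! = 1/24  (running 1/24)
⟨..|..⟩ = √(96)·(1/24) = +0.408248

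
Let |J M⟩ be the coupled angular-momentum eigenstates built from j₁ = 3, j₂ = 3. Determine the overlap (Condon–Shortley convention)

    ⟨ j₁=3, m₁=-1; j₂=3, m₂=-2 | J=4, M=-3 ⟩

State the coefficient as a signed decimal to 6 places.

√[9·2!4!4!/11! · 2!4!1!5!1!7!] = √(82944/11)
  +(−1)^0/∏(0,2,4,1,0,3)! = 1/288  (running 1/288)
  +(−1)^1/∏(1,1,3,0,1,4)! = -1/144  (running -1/288)
⟨..|..⟩ = √(82944/11)·(-1/288) = -0.301511

−√(1/11) = -0.301511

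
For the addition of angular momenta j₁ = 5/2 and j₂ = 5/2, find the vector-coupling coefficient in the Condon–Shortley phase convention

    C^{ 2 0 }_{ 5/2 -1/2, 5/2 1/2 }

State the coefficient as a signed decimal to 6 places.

triangle: 3!*2!*2!/8! = 24/40320
(j±m)!: 2!*3!*3!*2!*2!*2! = 576
prefactor² = (2J+1)*Δ*N² = 12/7
  k=1: −1/(1!*2!*2!*2!*0!*0!) = -1/8
  k=2: +1/(2!*1!*1!*1!*1!*1!) = 1/2
  k=3: −1/(3!*0!*0!*0!*2!*2!) = -1/24
Σ = 1/3  ⇒  CG² = 12/7*1/3² = 4/21
CG = +√(4/21) = +0.436436

+√(4/21) ≈ +0.436436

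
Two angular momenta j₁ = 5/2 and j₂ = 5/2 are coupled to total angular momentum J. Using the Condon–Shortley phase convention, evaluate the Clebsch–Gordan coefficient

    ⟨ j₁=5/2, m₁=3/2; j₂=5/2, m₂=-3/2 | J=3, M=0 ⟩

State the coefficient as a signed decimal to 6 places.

√[7·2!3!3!/9! · 4!1!1!4!3!3!] = √(144/5)
  +(−1)^0/∏(0,2,1,1,2,2)! = 1/8  (running 1/8)
  +(−1)^1/∏(1,1,0,0,3,3)! = -1/36  (running 7/72)
⟨..|..⟩ = √(144/5)·(7/72) = +0.521749

+√(49/180) = +0.521749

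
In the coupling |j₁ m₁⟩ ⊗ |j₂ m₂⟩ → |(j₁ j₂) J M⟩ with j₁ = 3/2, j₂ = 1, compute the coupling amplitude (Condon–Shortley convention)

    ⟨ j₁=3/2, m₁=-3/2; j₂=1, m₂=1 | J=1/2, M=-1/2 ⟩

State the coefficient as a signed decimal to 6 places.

+0.707107

j₁+j₂−J=2  J+j₁−j₂=1  J−j₁+j₂=0  j₁+j₂+J+1=4
(j₁±m₁, j₂±m₂, J±M) = (0,3,2,0,0,1)
P² = 2
sum k=2..2:
  [2] +1/2 = 1/2
S = 1/2
C² = P²·S² = 1/2 ; C = +0.707107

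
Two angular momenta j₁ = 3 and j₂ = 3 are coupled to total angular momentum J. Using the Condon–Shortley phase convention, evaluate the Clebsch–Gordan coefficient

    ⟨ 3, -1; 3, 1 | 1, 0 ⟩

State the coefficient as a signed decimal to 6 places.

−√(1/28) = -0.188982

j₁+j₂−J=5  J+j₁−j₂=1  J−j₁+j₂=1  j₁+j₂+J+1=8
(j₁±m₁, j₂±m₂, J±M) = (2,4,4,2,1,1)
P² = 144/7
sum k=3..4:
  [3] −1/12 = -1/12
  [4] +1/24 = 1/24
S = -1/24
C² = P²·S² = 1/28 ; C = -0.188982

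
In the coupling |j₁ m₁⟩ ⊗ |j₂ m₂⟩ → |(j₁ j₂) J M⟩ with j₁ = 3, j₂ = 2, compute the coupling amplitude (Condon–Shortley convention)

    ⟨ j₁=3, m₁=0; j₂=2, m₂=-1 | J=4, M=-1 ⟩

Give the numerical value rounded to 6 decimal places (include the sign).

+0.462910  (= +√(3/14))

√[9·1!5!3!/10! · 3!3!1!3!3!5!] = √(1944/7)
  +(−1)^0/∏(0,1,3,1,2,2)! = 1/24  (running 1/24)
  +(−1)^1/∏(1,0,2,0,3,3)! = -1/72  (running 1/36)
⟨..|..⟩ = √(1944/7)·(1/36) = +0.462910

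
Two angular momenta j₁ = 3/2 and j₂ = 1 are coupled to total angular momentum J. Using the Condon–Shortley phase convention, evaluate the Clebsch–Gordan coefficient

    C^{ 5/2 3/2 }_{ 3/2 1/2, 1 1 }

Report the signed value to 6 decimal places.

+√(3/5) = +0.774597

j₁+j₂−J=0  J+j₁−j₂=3  J−j₁+j₂=2  j₁+j₂+J+1=6
(j₁±m₁, j₂±m₂, J±M) = (2,1,2,0,4,1)
P² = 48/5
sum k=0..0:
  [0] +1/4 = 1/4
S = 1/4
C² = P²·S² = 3/5 ; C = +0.774597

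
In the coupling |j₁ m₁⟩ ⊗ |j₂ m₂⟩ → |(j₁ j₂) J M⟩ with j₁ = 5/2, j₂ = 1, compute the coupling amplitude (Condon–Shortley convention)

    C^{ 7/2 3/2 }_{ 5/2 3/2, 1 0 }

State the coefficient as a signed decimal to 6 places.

triangle: 0!*5!*2!/8! = 240/40320
(j±m)!: 4!*1!*1!*1!*5!*2! = 5760
prefactor² = (2J+1)*Δ*N² = 1920/7
  k=0: +1/(0!*0!*1!*1!*4!*1!) = 1/24
Σ = 1/24  ⇒  CG² = 1920/7*1/24² = 10/21
CG = +√(10/21) = +0.690066

+√(10/21) = +0.690066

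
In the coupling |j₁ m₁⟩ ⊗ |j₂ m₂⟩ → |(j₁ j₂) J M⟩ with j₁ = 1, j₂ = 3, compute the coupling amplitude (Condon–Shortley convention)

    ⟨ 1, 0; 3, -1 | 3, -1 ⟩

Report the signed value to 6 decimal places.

√[7·1!1!5!/8! · 1!1!2!4!2!4!] = √(48)
  +(−1)^0/∏(0,1,1,2,0,3)! = 1/12  (running 1/12)
  +(−1)^1/∏(1,0,0,1,1,4)! = -1/24  (running 1/24)
⟨..|..⟩ = √(48)·(1/24) = +0.288675

+√(1/12) = +0.288675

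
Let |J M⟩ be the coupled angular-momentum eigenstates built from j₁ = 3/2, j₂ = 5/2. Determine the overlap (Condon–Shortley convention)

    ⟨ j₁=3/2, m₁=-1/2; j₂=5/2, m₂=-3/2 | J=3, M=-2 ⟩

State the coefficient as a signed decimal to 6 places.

j₁+j₂−J=1  J+j₁−j₂=2  J−j₁+j₂=4  j₁+j₂+J+1=8
(j₁±m₁, j₂±m₂, J±M) = (1,2,1,4,1,5)
P² = 48
sum k=0..1:
  [0] +1/12 = 1/12
  [1] −1/24 = -1/24
S = 1/24
C² = P²·S² = 1/12 ; C = +0.288675

+0.288675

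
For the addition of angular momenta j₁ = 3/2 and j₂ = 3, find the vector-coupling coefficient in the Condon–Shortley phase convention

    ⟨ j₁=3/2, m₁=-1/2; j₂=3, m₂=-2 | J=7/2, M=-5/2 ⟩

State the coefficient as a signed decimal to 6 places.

+√(1/7) ≈ +0.377964

j₁+j₂−J=1  J+j₁−j₂=2  J−j₁+j₂=5  j₁+j₂+J+1=9
(j₁±m₁, j₂±m₂, J±M) = (1,2,1,5,1,6)
P² = 6400/7
sum k=0..1:
  [0] +1/48 = 1/48
  [1] −1/120 = -1/120
S = 1/80
C² = P²·S² = 1/7 ; C = +0.377964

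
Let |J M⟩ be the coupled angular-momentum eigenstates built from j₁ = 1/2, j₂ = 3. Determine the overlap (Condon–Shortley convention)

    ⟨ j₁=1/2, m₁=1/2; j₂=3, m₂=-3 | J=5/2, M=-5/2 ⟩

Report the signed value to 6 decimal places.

triangle: 1!*0!*5!/7! = 120/5040
(j±m)!: 1!*0!*0!*6!*0!*5! = 86400
prefactor² = (2J+1)*Δ*N² = 86400/7
  k=0: +1/(0!*1!*0!*0!*0!*5!) = 1/120
Σ = 1/120  ⇒  CG² = 86400/7*1/120² = 6/7
CG = +√(6/7) = +0.925820

+0.925820  (= +√(6/7))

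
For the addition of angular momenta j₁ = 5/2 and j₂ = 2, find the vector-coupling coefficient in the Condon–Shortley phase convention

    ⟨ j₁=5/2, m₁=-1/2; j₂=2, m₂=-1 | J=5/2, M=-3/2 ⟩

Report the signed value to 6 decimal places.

-0.414039

triangle: 2!×3!×2!/8! = 24/40320
(j±m)!: 2!×3!×1!×3!×1!×4! = 1728
prefactor² = (2J+1)×Δ×N² = 216/35
  k=0: +1/(0!×2!×3!×1!×0!×1!) = 1/12
  k=1: −1/(1!×1!×2!×0!×1!×2!) = -1/4
Σ = -1/6  ⇒  CG² = 216/35×(-1/6)² = 6/35
CG = −√(6/35) = -0.414039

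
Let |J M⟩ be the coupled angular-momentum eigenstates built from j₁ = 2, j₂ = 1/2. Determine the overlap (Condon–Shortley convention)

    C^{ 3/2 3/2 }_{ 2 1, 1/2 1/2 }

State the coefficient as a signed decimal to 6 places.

−√(1/5) = -0.447214

triangle: 1!*3!*0!/5! = 6/120
(j±m)!: 3!*1!*1!*0!*3!*0! = 36
prefactor² = (2J+1)*Δ*N² = 36/5
  k=1: −1/(1!*0!*0!*0!*3!*0!) = -1/6
Σ = -1/6  ⇒  CG² = 36/5*(-1/6)² = 1/5
CG = −√(1/5) = -0.447214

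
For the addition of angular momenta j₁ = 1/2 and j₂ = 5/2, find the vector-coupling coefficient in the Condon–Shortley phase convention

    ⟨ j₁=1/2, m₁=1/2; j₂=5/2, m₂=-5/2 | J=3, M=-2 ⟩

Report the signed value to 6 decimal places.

+√(1/6) ≈ +0.408248

j₁+j₂−J=0  J+j₁−j₂=1  J−j₁+j₂=5  j₁+j₂+J+1=7
(j₁±m₁, j₂±m₂, J±M) = (1,0,0,5,1,5)
P² = 2400
sum k=0..0:
  [0] +1/120 = 1/120
S = 1/120
C² = P²·S² = 1/6 ; C = +0.408248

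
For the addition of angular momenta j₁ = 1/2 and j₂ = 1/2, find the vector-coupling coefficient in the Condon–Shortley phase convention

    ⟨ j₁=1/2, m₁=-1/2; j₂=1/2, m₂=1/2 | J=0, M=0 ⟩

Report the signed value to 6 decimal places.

√[1·1!0!0!/2! · 0!1!1!0!0!0!] = √(1/2)
  +(−1)^1/∏(1,0,0,0,0,0)! = -1  (running -1)
⟨..|..⟩ = √(1/2)·(-1) = -0.707107

−√(1/2) ≈ -0.707107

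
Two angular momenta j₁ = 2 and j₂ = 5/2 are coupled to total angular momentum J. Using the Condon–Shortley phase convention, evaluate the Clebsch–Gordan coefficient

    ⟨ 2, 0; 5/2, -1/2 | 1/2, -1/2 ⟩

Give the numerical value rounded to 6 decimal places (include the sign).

√[2·4!0!1!/6! · 2!2!2!3!0!1!] = √(16/5)
  +(−1)^2/∏(2,2,0,0,0,1)! = 1/4  (running 1/4)
⟨..|..⟩ = √(16/5)·(1/4) = +0.447214

+0.447214  (= +√(1/5))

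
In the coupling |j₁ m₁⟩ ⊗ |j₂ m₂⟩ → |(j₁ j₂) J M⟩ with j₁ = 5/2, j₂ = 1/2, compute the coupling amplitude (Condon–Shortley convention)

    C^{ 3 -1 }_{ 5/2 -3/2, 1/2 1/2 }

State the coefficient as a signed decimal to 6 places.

+0.577350  (= +√(1/3))

triangle: 0!×5!×1!/7! = 120/5040
(j±m)!: 1!×4!×1!×0!×2!×4! = 1152
prefactor² = (2J+1)×Δ×N² = 192
  k=0: +1/(0!×0!×4!×1!×1!×0!) = 1/24
Σ = 1/24  ⇒  CG² = 192×1/24² = 1/3
CG = +√(1/3) = +0.577350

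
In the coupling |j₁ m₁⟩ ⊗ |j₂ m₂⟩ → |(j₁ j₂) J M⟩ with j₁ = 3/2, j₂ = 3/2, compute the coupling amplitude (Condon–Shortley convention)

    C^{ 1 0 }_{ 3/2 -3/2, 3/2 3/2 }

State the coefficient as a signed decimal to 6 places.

+0.670820  (= +√(9/20))

triangle: 2!*1!*1!/5! = 2/120
(j±m)!: 0!*3!*3!*0!*1!*1! = 36
prefactor² = (2J+1)*Δ*N² = 9/5
  k=2: +1/(2!*0!*1!*1!*0!*0!) = 1/2
Σ = 1/2  ⇒  CG² = 9/5*1/2² = 9/20
CG = +√(9/20) = +0.670820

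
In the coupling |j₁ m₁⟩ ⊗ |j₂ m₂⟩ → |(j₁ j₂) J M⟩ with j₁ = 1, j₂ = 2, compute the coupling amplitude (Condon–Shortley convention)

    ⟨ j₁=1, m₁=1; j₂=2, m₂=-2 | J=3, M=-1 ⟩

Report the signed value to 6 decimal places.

j₁+j₂−J=0  J+j₁−j₂=2  J−j₁+j₂=4  j₁+j₂+J+1=7
(j₁±m₁, j₂±m₂, J±M) = (2,0,0,4,2,4)
P² = 768/5
sum k=0..0:
  [0] +1/48 = 1/48
S = 1/48
C² = P²·S² = 1/15 ; C = +0.258199

+0.258199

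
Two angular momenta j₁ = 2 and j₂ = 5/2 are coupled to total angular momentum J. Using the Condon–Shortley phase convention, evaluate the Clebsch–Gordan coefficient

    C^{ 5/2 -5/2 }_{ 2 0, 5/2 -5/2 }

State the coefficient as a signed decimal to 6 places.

j₁+j₂−J=2  J+j₁−j₂=2  J−j₁+j₂=3  j₁+j₂+J+1=8
(j₁±m₁, j₂±m₂, J±M) = (2,2,0,5,0,5)
P² = 1440/7
sum k=0..0:
  [0] +1/24 = 1/24
S = 1/24
C² = P²·S² = 5/14 ; C = +0.597614

+0.597614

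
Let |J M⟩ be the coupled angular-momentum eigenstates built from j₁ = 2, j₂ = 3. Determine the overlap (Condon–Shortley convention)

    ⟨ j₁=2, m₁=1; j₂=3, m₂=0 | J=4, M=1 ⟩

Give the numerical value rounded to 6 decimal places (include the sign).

+√(3/14) ≈ +0.462910

√[9·1!3!5!/10! · 3!1!3!3!5!3!] = √(1944/7)
  +(−1)^0/∏(0,1,1,3,2,2)! = 1/24  (running 1/24)
  +(−1)^1/∏(1,0,0,2,3,3)! = -1/72  (running 1/36)
⟨..|..⟩ = √(1944/7)·(1/36) = +0.462910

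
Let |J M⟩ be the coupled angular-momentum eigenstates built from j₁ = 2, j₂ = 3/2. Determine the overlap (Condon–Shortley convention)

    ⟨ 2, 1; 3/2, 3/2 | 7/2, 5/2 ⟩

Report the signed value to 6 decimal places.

+√(4/7) ≈ +0.755929

j₁+j₂−J=0  J+j₁−j₂=4  J−j₁+j₂=3  j₁+j₂+J+1=8
(j₁±m₁, j₂±m₂, J±M) = (3,1,3,0,6,1)
P² = 5184/7
sum k=0..0:
  [0] +1/36 = 1/36
S = 1/36
C² = P²·S² = 4/7 ; C = +0.755929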